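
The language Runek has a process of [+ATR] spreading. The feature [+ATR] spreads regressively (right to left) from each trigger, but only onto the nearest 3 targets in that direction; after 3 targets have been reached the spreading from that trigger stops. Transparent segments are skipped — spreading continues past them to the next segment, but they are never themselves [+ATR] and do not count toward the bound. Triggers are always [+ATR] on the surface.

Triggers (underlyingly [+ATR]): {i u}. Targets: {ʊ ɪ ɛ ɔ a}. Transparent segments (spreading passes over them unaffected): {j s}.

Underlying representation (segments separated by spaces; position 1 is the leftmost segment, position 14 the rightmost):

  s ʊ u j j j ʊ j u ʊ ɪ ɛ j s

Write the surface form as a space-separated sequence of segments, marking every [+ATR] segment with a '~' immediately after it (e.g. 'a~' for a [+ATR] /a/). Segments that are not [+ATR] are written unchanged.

s ʊ~ u~ j j j ʊ~ j u~ ʊ ɪ ɛ j s

From /u/ at 3 leftward: 2 /ʊ/ → [+ATR]; 1 /s/ transparent; word edge.
From /u/ at 9 leftward: 8 /j/ transparent; 7 /ʊ/ → [+ATR]; 6 /j/ transparent; 5 /j/ transparent; 4 /j/ transparent; 3 /u/ is itself a trigger — this domain ends here.
Targets with no active source: positions 10 11 12 stay [-ATR].
[+ATR] positions on the surface: 2 3 7 9.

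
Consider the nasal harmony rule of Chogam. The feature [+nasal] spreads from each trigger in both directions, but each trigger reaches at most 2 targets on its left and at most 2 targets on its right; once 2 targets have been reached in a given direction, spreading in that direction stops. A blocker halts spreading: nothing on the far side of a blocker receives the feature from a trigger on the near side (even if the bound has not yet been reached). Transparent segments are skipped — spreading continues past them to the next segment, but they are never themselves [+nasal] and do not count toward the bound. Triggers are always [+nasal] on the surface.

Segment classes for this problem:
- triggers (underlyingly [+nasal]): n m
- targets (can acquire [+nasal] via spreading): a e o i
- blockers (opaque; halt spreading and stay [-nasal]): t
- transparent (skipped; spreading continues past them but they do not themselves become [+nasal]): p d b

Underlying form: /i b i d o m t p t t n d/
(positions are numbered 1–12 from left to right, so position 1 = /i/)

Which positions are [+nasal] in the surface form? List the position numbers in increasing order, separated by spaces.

From /m/ at 6 rightward: 7 /t/ blocks.
From /m/ at 6 leftward: 5 /o/ → [+nasal]; 4 /d/ transparent; 3 /i/ → [+nasal]; bound reached.
From /n/ at 11 rightward: 12 /d/ transparent; word edge.
From /n/ at 11 leftward: 10 /t/ blocks.
Target with no active source: position 1 stays [-nasal].

3 5 6 11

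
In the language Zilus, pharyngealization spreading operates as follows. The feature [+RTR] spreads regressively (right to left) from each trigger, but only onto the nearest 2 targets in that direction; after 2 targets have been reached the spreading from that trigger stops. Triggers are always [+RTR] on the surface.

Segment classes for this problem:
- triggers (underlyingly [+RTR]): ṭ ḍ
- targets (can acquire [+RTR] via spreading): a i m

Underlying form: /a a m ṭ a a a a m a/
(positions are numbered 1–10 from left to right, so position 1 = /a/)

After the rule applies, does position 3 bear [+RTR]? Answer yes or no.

From /ṭ/ at 4 leftward: 3 /m/ → [+RTR]; 2 /a/ → [+RTR]; bound reached.
Targets with no active source: positions 1 5 6 7 8 9 10 stay [-emphatic].
[+RTR] positions on the surface: 2 3 4.

yes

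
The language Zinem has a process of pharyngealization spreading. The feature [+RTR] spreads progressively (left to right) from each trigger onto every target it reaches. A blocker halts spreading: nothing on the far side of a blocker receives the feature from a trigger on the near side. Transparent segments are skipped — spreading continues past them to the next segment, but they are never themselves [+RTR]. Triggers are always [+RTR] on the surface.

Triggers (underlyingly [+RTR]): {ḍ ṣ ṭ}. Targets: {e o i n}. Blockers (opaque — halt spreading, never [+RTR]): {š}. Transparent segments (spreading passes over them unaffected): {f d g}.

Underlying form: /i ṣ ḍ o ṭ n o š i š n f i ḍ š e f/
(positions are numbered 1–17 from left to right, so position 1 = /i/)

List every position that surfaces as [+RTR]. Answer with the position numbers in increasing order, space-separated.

From /ṣ/ at 2 rightward: 3 /ḍ/ is itself a trigger — this domain ends here.
From /ḍ/ at 3 rightward: 4 /o/ → [+RTR]; 5 /ṭ/ is itself a trigger — this domain ends here.
From /ṭ/ at 5 rightward: 6 /n/ → [+RTR]; 7 /o/ → [+RTR]; 8 /š/ blocks.
From /ḍ/ at 14 rightward: 15 /š/ blocks.
Targets with no active source: positions 1 9 11 13 16 stay [-emphatic].

2 3 4 5 6 7 14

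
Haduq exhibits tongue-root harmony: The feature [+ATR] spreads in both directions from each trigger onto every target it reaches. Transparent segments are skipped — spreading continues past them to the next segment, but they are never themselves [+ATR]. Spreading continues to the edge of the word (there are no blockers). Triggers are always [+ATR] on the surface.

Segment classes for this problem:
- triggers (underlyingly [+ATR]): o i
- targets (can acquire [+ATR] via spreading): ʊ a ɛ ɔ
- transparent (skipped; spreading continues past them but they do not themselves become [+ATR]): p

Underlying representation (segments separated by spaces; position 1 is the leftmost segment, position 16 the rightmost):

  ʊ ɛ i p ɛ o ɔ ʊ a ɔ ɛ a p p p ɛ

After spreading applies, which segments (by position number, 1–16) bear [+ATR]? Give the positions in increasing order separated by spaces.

From /i/ at 3 rightward: 4 /p/ transparent; 5 /ɛ/ → [+ATR]; 6 /o/ is itself a trigger — this domain ends here.
From /i/ at 3 leftward: 2 /ɛ/ → [+ATR]; 1 /ʊ/ → [+ATR]; word edge.
From /o/ at 6 rightward: 7 /ɔ/ → [+ATR]; 8 /ʊ/ → [+ATR]; 9 /a/ → [+ATR]; 10 /ɔ/ → [+ATR]; 11 /ɛ/ → [+ATR]; 12 /a/ → [+ATR]; 13 /p/ transparent; 14 /p/ transparent; 15 /p/ transparent; 16 /ɛ/ → [+ATR]; word edge.
From /o/ at 6 leftward: 5 /ɛ/ → [+ATR]; 4 /p/ transparent; 3 /i/ is itself a trigger — this domain ends here.

1 2 3 5 6 7 8 9 10 11 12 16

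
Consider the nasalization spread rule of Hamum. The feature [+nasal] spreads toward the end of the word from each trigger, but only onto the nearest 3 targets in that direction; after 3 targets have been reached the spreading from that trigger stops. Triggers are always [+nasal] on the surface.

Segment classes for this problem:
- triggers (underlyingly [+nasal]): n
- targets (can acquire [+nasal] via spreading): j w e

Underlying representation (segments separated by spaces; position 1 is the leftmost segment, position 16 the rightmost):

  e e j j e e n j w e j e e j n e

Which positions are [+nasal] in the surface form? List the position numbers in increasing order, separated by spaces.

From /n/ at 7 rightward: 8 /j/ → [+nasal]; 9 /w/ → [+nasal]; 10 /e/ → [+nasal]; bound reached.
From /n/ at 15 rightward: 16 /e/ → [+nasal]; word edge.
Targets with no active source: positions 1 2 3 4 5 6 11 12 13 14 stay [-nasal].

7 8 9 10 15 16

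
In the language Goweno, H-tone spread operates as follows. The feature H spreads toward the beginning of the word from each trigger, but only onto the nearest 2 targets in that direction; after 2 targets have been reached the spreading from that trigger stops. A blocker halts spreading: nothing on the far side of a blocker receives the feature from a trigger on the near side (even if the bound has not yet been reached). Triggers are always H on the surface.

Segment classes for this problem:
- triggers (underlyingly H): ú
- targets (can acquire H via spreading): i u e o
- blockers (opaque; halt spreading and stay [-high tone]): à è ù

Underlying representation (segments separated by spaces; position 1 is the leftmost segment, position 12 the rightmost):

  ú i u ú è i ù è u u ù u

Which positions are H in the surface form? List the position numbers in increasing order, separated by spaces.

1 2 3 4

From /ú/ at 1 leftward: word edge.
From /ú/ at 4 leftward: 3 /u/ → H; 2 /i/ → H; bound reached.
Targets with no active source: positions 6 9 10 12 stay [-high tone].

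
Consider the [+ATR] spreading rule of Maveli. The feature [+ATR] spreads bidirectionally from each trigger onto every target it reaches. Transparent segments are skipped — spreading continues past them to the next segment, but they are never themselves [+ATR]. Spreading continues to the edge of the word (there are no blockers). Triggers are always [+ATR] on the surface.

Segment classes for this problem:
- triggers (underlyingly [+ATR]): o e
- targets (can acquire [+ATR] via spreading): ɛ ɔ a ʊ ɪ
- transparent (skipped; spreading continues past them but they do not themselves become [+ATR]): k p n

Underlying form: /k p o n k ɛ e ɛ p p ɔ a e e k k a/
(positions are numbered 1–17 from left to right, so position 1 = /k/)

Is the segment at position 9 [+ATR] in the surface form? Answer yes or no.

no

From /o/ at 3 rightward: 4 /n/ transparent; 5 /k/ transparent; 6 /ɛ/ → [+ATR]; 7 /e/ is itself a trigger — this domain ends here.
From /o/ at 3 leftward: 2 /p/ transparent; 1 /k/ transparent; word edge.
From /e/ at 7 rightward: 8 /ɛ/ → [+ATR]; 9 /p/ transparent; 10 /p/ transparent; 11 /ɔ/ → [+ATR]; 12 /a/ → [+ATR]; 13 /e/ is itself a trigger — this domain ends here.
From /e/ at 7 leftward: 6 /ɛ/ → [+ATR]; 5 /k/ transparent; 4 /n/ transparent; 3 /o/ is itself a trigger — this domain ends here.
From /e/ at 13 rightward: 14 /e/ is itself a trigger — this domain ends here.
From /e/ at 13 leftward: 12 /a/ → [+ATR]; 11 /ɔ/ → [+ATR]; 10 /p/ transparent; 9 /p/ transparent; 8 /ɛ/ → [+ATR]; 7 /e/ is itself a trigger — this domain ends here.
From /e/ at 14 rightward: 15 /k/ transparent; 16 /k/ transparent; 17 /a/ → [+ATR]; word edge.
From /e/ at 14 leftward: 13 /e/ is itself a trigger — this domain ends here.
[+ATR] positions on the surface: 3 6 7 8 11 12 13 14 17.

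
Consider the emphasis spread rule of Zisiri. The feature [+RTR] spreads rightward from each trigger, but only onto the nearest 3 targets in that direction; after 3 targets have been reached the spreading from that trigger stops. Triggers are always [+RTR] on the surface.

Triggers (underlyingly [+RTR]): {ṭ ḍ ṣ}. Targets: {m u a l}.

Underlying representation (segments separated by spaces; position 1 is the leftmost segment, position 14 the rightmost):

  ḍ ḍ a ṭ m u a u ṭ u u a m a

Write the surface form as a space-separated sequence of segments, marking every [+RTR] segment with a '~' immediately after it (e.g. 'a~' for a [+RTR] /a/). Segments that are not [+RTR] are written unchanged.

From /ḍ/ at 1 rightward: 2 /ḍ/ is itself a trigger — this domain ends here.
From /ḍ/ at 2 rightward: 3 /a/ → [+RTR]; 4 /ṭ/ is itself a trigger — this domain ends here.
From /ṭ/ at 4 rightward: 5 /m/ → [+RTR]; 6 /u/ → [+RTR]; 7 /a/ → [+RTR]; bound reached.
From /ṭ/ at 9 rightward: 10 /u/ → [+RTR]; 11 /u/ → [+RTR]; 12 /a/ → [+RTR]; bound reached.
Targets with no active source: positions 8 13 14 stay [-emphatic].
[+RTR] positions on the surface: 1 2 3 4 5 6 7 9 10 11 12.

ḍ~ ḍ~ a~ ṭ~ m~ u~ a~ u ṭ~ u~ u~ a~ m a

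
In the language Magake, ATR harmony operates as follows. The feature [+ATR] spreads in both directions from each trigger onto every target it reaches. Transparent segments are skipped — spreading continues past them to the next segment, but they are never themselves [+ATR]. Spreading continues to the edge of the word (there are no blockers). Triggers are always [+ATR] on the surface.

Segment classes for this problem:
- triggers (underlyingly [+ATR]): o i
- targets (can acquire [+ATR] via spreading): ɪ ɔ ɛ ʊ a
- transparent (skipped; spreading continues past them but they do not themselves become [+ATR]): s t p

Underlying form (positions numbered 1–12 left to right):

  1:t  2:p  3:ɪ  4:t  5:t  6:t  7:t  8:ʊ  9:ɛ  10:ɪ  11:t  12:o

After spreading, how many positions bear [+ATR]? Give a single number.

5

From /o/ at 12 rightward: word edge.
From /o/ at 12 leftward: 11 /t/ transparent; 10 /ɪ/ → [+ATR]; 9 /ɛ/ → [+ATR]; 8 /ʊ/ → [+ATR]; 7 /t/ transparent; 6 /t/ transparent; 5 /t/ transparent; 4 /t/ transparent; 3 /ɪ/ → [+ATR]; 2 /p/ transparent; 1 /t/ transparent; word edge.
[+ATR] positions on the surface: 3 8 9 10 12.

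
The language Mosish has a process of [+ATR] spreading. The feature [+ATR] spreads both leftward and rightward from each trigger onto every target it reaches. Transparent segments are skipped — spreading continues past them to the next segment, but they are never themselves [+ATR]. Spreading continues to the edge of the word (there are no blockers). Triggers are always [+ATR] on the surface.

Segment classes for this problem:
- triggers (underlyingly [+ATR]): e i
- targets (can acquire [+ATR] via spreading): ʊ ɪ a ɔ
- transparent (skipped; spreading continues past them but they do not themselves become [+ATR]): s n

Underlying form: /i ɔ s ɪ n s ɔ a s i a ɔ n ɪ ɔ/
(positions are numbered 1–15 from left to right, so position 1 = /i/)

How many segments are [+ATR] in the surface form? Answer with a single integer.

10

From /i/ at 1 rightward: 2 /ɔ/ → [+ATR]; 3 /s/ transparent; 4 /ɪ/ → [+ATR]; 5 /n/ transparent; 6 /s/ transparent; 7 /ɔ/ → [+ATR]; 8 /a/ → [+ATR]; 9 /s/ transparent; 10 /i/ is itself a trigger — this domain ends here.
From /i/ at 1 leftward: word edge.
From /i/ at 10 rightward: 11 /a/ → [+ATR]; 12 /ɔ/ → [+ATR]; 13 /n/ transparent; 14 /ɪ/ → [+ATR]; 15 /ɔ/ → [+ATR]; word edge.
From /i/ at 10 leftward: 9 /s/ transparent; 8 /a/ → [+ATR]; 7 /ɔ/ → [+ATR]; 6 /s/ transparent; 5 /n/ transparent; 4 /ɪ/ → [+ATR]; 3 /s/ transparent; 2 /ɔ/ → [+ATR]; 1 /i/ is itself a trigger — this domain ends here.
[+ATR] positions on the surface: 1 2 4 7 8 10 11 12 14 15.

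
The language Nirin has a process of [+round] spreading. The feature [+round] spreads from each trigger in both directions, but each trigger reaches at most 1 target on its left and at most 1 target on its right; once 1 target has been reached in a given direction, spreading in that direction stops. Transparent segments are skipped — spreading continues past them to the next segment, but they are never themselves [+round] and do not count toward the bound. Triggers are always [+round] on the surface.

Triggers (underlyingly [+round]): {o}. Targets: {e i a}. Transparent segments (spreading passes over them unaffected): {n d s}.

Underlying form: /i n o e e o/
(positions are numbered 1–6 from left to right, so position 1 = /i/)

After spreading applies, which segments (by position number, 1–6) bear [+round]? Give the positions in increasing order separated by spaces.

From /o/ at 3 rightward: 4 /e/ → [+round]; bound reached.
From /o/ at 3 leftward: 2 /n/ transparent; 1 /i/ → [+round]; bound reached.
From /o/ at 6 rightward: word edge.
From /o/ at 6 leftward: 5 /e/ → [+round]; bound reached.

1 3 4 5 6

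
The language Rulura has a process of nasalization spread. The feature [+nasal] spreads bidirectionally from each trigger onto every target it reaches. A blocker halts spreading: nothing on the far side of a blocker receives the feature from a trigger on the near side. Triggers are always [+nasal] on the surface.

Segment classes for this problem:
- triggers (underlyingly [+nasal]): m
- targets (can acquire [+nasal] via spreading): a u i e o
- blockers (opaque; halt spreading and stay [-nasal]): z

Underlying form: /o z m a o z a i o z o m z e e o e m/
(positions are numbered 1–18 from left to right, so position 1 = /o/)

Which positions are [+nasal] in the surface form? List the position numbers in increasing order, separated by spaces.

3 4 5 11 12 14 15 16 17 18

From /m/ at 3 rightward: 4 /a/ → [+nasal]; 5 /o/ → [+nasal]; 6 /z/ blocks.
From /m/ at 3 leftward: 2 /z/ blocks.
From /m/ at 12 rightward: 13 /z/ blocks.
From /m/ at 12 leftward: 11 /o/ → [+nasal]; 10 /z/ blocks.
From /m/ at 18 rightward: word edge.
From /m/ at 18 leftward: 17 /e/ → [+nasal]; 16 /o/ → [+nasal]; 15 /e/ → [+nasal]; 14 /e/ → [+nasal]; 13 /z/ blocks.
Targets with no active source: positions 1 7 8 9 stay [-nasal].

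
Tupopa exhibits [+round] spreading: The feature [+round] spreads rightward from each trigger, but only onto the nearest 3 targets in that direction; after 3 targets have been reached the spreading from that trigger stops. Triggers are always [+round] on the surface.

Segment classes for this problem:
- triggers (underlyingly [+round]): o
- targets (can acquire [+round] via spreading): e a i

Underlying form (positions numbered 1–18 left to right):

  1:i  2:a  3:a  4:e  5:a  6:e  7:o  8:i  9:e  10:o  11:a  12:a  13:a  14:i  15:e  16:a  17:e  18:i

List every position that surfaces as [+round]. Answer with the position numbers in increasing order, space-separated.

7 8 9 10 11 12 13

From /o/ at 7 rightward: 8 /i/ → [+round]; 9 /e/ → [+round]; 10 /o/ is itself a trigger — this domain ends here.
From /o/ at 10 rightward: 11 /a/ → [+round]; 12 /a/ → [+round]; 13 /a/ → [+round]; bound reached.
Targets with no active source: positions 1 2 3 4 5 6 14 15 16 17 18 stay [-round].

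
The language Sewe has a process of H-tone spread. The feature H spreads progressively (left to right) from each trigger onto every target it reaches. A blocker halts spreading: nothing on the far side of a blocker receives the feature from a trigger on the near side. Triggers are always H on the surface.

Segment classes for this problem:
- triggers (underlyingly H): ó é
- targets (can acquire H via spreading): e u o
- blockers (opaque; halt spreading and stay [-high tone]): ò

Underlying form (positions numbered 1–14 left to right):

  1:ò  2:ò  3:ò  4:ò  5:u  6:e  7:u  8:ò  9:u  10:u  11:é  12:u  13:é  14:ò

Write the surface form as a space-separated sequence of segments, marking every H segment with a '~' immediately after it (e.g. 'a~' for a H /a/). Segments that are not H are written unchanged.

ò ò ò ò u e u ò u u é~ u~ é~ ò

From /é/ at 11 rightward: 12 /u/ → H; 13 /é/ is itself a trigger — this domain ends here.
From /é/ at 13 rightward: 14 /ò/ blocks.
Targets with no active source: positions 5 6 7 9 10 stay [-high tone].
H positions on the surface: 11 12 13.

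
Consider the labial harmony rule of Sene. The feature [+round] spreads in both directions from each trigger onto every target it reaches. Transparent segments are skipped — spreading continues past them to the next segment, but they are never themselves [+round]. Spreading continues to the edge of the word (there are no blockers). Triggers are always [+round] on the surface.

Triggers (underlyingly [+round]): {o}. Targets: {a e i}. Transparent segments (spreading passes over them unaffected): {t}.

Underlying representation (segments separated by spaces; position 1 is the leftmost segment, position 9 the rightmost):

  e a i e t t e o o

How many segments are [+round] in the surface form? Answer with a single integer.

7

From /o/ at 8 rightward: 9 /o/ is itself a trigger — this domain ends here.
From /o/ at 8 leftward: 7 /e/ → [+round]; 6 /t/ transparent; 5 /t/ transparent; 4 /e/ → [+round]; 3 /i/ → [+round]; 2 /a/ → [+round]; 1 /e/ → [+round]; word edge.
From /o/ at 9 rightward: word edge.
From /o/ at 9 leftward: 8 /o/ is itself a trigger — this domain ends here.
[+round] positions on the surface: 1 2 3 4 7 8 9.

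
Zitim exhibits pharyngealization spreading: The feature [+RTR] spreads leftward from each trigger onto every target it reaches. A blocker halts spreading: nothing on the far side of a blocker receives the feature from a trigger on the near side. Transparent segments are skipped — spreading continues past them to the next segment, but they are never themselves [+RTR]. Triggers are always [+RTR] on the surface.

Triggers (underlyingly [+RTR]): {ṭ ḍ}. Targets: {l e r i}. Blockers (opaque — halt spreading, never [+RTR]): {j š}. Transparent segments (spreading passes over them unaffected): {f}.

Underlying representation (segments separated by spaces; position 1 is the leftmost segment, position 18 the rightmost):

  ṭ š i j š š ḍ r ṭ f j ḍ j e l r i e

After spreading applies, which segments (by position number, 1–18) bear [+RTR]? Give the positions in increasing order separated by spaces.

1 7 8 9 12

From /ṭ/ at 1 leftward: word edge.
From /ḍ/ at 7 leftward: 6 /š/ blocks.
From /ṭ/ at 9 leftward: 8 /r/ → [+RTR]; 7 /ḍ/ is itself a trigger — this domain ends here.
From /ḍ/ at 12 leftward: 11 /j/ blocks.
Targets with no active source: positions 3 14 15 16 17 18 stay [-emphatic].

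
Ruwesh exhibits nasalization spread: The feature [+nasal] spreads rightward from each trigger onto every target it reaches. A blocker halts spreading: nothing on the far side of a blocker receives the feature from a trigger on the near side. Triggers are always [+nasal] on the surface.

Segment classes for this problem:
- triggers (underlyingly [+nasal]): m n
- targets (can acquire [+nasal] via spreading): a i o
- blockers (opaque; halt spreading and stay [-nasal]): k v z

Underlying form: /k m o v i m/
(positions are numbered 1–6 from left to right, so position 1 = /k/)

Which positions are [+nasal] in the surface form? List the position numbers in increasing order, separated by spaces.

From /m/ at 2 rightward: 3 /o/ → [+nasal]; 4 /v/ blocks.
From /m/ at 6 rightward: word edge.
Target with no active source: position 5 stays [-nasal].

2 3 6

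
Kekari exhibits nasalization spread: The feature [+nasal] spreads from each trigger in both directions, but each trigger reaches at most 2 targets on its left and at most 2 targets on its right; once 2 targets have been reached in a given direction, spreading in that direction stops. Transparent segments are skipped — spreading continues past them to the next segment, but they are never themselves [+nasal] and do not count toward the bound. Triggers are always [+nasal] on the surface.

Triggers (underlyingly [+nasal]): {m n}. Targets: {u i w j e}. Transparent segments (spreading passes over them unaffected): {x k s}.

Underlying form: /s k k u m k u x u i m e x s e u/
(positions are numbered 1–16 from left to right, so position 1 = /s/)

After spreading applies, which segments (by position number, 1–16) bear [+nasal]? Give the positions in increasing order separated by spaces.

From /m/ at 5 rightward: 6 /k/ transparent; 7 /u/ → [+nasal]; 8 /x/ transparent; 9 /u/ → [+nasal]; bound reached.
From /m/ at 5 leftward: 4 /u/ → [+nasal]; 3 /k/ transparent; 2 /k/ transparent; 1 /s/ transparent; word edge.
From /m/ at 11 rightward: 12 /e/ → [+nasal]; 13 /x/ transparent; 14 /s/ transparent; 15 /e/ → [+nasal]; bound reached.
From /m/ at 11 leftward: 10 /i/ → [+nasal]; 9 /u/ → [+nasal]; bound reached.
Target with no active source: position 16 stays [-nasal].

4 5 7 9 10 11 12 15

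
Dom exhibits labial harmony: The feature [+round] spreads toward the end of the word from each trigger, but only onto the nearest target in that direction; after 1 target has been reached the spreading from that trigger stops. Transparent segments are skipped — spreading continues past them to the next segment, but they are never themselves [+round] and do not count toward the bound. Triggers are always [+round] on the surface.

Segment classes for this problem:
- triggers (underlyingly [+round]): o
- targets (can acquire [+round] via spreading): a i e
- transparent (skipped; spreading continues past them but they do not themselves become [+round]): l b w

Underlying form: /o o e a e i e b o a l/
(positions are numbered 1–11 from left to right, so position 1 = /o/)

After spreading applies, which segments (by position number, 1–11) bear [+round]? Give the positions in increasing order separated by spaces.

1 2 3 9 10

From /o/ at 1 rightward: 2 /o/ is itself a trigger — this domain ends here.
From /o/ at 2 rightward: 3 /e/ → [+round]; bound reached.
From /o/ at 9 rightward: 10 /a/ → [+round]; bound reached.
Targets with no active source: positions 4 5 6 7 stay [-round].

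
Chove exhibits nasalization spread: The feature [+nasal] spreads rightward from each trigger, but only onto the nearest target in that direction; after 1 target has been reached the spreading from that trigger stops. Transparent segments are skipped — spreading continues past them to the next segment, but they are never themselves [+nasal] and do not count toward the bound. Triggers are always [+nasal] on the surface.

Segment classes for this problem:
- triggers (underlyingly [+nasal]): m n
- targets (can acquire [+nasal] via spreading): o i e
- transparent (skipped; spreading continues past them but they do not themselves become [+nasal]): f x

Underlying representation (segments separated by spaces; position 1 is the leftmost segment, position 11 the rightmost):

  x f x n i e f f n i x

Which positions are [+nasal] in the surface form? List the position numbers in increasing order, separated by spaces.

4 5 9 10

From /n/ at 4 rightward: 5 /i/ → [+nasal]; bound reached.
From /n/ at 9 rightward: 10 /i/ → [+nasal]; bound reached.
Target with no active source: position 6 stays [-nasal].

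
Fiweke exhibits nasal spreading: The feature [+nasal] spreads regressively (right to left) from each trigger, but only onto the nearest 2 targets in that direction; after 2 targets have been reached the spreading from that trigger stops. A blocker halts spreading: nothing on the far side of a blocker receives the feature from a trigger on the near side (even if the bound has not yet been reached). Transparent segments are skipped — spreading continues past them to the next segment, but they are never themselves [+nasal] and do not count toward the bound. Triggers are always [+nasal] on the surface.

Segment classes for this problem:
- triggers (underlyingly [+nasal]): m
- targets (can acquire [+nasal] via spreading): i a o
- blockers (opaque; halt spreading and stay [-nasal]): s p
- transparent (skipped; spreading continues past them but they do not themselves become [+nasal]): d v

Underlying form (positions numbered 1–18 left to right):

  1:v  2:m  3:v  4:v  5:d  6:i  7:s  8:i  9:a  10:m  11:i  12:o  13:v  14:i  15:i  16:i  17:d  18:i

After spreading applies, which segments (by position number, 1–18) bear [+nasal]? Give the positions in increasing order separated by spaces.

2 8 9 10

From /m/ at 2 leftward: 1 /v/ transparent; word edge.
From /m/ at 10 leftward: 9 /a/ → [+nasal]; 8 /i/ → [+nasal]; bound reached.
Targets with no active source: positions 6 11 12 14 15 16 18 stay [-nasal].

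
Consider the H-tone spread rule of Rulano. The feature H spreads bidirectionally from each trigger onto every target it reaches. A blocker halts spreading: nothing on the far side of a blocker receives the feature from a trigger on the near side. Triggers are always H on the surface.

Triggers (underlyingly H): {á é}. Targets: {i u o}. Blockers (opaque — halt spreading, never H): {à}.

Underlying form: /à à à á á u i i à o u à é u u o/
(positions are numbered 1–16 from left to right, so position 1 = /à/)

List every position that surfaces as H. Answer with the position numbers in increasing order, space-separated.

4 5 6 7 8 13 14 15 16

From /á/ at 4 rightward: 5 /á/ is itself a trigger — this domain ends here.
From /á/ at 4 leftward: 3 /à/ blocks.
From /á/ at 5 rightward: 6 /u/ → H; 7 /i/ → H; 8 /i/ → H; 9 /à/ blocks.
From /á/ at 5 leftward: 4 /á/ is itself a trigger — this domain ends here.
From /é/ at 13 rightward: 14 /u/ → H; 15 /u/ → H; 16 /o/ → H; word edge.
From /é/ at 13 leftward: 12 /à/ blocks.
Targets with no active source: positions 10 11 stay [-high tone].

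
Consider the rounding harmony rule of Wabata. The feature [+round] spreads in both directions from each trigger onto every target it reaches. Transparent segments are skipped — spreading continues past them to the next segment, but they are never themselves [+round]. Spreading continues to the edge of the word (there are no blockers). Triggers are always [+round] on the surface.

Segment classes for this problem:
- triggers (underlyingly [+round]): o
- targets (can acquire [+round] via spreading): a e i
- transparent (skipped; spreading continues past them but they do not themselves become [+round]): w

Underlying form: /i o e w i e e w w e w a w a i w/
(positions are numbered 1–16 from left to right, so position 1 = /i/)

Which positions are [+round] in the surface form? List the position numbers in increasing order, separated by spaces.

1 2 3 5 6 7 10 12 14 15

From /o/ at 2 rightward: 3 /e/ → [+round]; 4 /w/ transparent; 5 /i/ → [+round]; 6 /e/ → [+round]; 7 /e/ → [+round]; 8 /w/ transparent; 9 /w/ transparent; 10 /e/ → [+round]; 11 /w/ transparent; 12 /a/ → [+round]; 13 /w/ transparent; 14 /a/ → [+round]; 15 /i/ → [+round]; 16 /w/ transparent; word edge.
From /o/ at 2 leftward: 1 /i/ → [+round]; word edge.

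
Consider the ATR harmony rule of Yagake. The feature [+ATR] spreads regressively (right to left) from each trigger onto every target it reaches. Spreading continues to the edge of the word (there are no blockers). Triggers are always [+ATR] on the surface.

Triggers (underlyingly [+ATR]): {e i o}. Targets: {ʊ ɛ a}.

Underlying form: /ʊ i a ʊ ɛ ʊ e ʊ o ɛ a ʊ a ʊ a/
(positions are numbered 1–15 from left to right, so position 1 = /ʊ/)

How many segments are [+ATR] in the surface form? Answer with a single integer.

From /i/ at 2 leftward: 1 /ʊ/ → [+ATR]; word edge.
From /e/ at 7 leftward: 6 /ʊ/ → [+ATR]; 5 /ɛ/ → [+ATR]; 4 /ʊ/ → [+ATR]; 3 /a/ → [+ATR]; 2 /i/ is itself a trigger — this domain ends here.
From /o/ at 9 leftward: 8 /ʊ/ → [+ATR]; 7 /e/ is itself a trigger — this domain ends here.
Targets with no active source: positions 10 11 12 13 14 15 stay [-ATR].
[+ATR] positions on the surface: 1 2 3 4 5 6 7 8 9.

9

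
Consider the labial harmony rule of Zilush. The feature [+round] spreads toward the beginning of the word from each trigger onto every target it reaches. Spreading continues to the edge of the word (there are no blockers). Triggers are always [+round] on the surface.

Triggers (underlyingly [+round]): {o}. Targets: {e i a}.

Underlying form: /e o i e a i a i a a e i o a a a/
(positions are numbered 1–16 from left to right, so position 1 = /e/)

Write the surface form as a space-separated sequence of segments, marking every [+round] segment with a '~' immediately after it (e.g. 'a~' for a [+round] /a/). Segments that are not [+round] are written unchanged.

e~ o~ i~ e~ a~ i~ a~ i~ a~ a~ e~ i~ o~ a a a

From /o/ at 2 leftward: 1 /e/ → [+round]; word edge.
From /o/ at 13 leftward: 12 /i/ → [+round]; 11 /e/ → [+round]; 10 /a/ → [+round]; 9 /a/ → [+round]; 8 /i/ → [+round]; 7 /a/ → [+round]; 6 /i/ → [+round]; 5 /a/ → [+round]; 4 /e/ → [+round]; 3 /i/ → [+round]; 2 /o/ is itself a trigger — this domain ends here.
Targets with no active source: positions 14 15 16 stay [-round].
[+round] positions on the surface: 1 2 3 4 5 6 7 8 9 10 11 12 13.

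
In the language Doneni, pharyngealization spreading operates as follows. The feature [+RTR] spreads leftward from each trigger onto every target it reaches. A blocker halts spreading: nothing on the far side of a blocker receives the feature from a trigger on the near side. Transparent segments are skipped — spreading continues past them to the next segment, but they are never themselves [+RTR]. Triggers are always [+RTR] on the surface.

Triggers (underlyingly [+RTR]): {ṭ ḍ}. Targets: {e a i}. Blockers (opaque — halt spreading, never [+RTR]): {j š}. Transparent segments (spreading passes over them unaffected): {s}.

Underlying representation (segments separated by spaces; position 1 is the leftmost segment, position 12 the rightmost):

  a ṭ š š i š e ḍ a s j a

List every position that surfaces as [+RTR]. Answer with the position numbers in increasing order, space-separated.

1 2 7 8

From /ṭ/ at 2 leftward: 1 /a/ → [+RTR]; word edge.
From /ḍ/ at 8 leftward: 7 /e/ → [+RTR]; 6 /š/ blocks.
Targets with no active source: positions 5 9 12 stay [-emphatic].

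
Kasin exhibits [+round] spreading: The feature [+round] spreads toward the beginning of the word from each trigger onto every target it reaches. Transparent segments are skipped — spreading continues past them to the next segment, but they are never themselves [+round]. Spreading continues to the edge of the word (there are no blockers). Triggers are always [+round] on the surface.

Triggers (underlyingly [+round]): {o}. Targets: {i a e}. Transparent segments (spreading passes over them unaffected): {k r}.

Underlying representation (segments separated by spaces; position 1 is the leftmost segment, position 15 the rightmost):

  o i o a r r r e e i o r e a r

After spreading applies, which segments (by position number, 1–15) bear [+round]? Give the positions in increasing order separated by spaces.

From /o/ at 1 leftward: word edge.
From /o/ at 3 leftward: 2 /i/ → [+round]; 1 /o/ is itself a trigger — this domain ends here.
From /o/ at 11 leftward: 10 /i/ → [+round]; 9 /e/ → [+round]; 8 /e/ → [+round]; 7 /r/ transparent; 6 /r/ transparent; 5 /r/ transparent; 4 /a/ → [+round]; 3 /o/ is itself a trigger — this domain ends here.
Targets with no active source: positions 13 14 stay [-round].

1 2 3 4 8 9 10 11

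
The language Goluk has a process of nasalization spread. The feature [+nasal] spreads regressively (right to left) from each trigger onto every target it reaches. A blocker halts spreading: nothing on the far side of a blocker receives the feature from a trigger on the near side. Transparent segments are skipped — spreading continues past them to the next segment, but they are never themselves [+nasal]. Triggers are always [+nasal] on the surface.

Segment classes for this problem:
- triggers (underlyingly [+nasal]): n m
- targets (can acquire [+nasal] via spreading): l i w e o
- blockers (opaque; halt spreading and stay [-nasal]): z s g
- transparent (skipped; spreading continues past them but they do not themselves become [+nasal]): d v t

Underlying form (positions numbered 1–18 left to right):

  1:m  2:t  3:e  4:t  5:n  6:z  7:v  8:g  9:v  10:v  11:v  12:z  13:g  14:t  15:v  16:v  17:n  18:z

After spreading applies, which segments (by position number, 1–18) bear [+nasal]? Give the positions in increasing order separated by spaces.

1 3 5 17

From /m/ at 1 leftward: word edge.
From /n/ at 5 leftward: 4 /t/ transparent; 3 /e/ → [+nasal]; 2 /t/ transparent; 1 /m/ is itself a trigger — this domain ends here.
From /n/ at 17 leftward: 16 /v/ transparent; 15 /v/ transparent; 14 /t/ transparent; 13 /g/ blocks.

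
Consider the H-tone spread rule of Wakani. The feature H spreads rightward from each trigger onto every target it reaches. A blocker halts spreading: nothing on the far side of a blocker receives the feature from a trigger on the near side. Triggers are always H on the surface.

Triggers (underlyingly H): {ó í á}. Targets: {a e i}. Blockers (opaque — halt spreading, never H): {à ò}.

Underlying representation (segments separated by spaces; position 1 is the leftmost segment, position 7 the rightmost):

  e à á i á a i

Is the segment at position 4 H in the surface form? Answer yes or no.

From /á/ at 3 rightward: 4 /i/ → H; 5 /á/ is itself a trigger — this domain ends here.
From /á/ at 5 rightward: 6 /a/ → H; 7 /i/ → H; word edge.
Target with no active source: position 1 stays [-high tone].
H positions on the surface: 3 4 5 6 7.

yes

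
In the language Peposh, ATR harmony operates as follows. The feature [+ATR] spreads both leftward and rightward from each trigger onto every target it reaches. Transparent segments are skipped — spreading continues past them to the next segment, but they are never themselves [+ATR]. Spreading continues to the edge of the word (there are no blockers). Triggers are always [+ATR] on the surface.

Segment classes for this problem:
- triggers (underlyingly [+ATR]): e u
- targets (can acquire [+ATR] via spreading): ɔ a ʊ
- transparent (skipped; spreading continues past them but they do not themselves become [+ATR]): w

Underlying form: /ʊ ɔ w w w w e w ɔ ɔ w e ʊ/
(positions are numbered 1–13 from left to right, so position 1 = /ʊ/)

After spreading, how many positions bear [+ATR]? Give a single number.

7

From /e/ at 7 rightward: 8 /w/ transparent; 9 /ɔ/ → [+ATR]; 10 /ɔ/ → [+ATR]; 11 /w/ transparent; 12 /e/ is itself a trigger — this domain ends here.
From /e/ at 7 leftward: 6 /w/ transparent; 5 /w/ transparent; 4 /w/ transparent; 3 /w/ transparent; 2 /ɔ/ → [+ATR]; 1 /ʊ/ → [+ATR]; word edge.
From /e/ at 12 rightward: 13 /ʊ/ → [+ATR]; word edge.
From /e/ at 12 leftward: 11 /w/ transparent; 10 /ɔ/ → [+ATR]; 9 /ɔ/ → [+ATR]; 8 /w/ transparent; 7 /e/ is itself a trigger — this domain ends here.
[+ATR] positions on the surface: 1 2 7 9 10 12 13.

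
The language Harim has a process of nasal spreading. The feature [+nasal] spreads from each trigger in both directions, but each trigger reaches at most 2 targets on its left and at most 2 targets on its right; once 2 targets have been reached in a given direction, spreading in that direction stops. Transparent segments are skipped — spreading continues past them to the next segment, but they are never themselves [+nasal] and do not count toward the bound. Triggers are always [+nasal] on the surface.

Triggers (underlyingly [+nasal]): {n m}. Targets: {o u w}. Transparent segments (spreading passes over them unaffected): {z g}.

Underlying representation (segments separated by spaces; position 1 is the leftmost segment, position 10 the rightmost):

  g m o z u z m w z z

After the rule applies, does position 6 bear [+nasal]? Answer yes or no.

From /m/ at 2 rightward: 3 /o/ → [+nasal]; 4 /z/ transparent; 5 /u/ → [+nasal]; bound reached.
From /m/ at 2 leftward: 1 /g/ transparent; word edge.
From /m/ at 7 rightward: 8 /w/ → [+nasal]; 9 /z/ transparent; 10 /z/ transparent; word edge.
From /m/ at 7 leftward: 6 /z/ transparent; 5 /u/ → [+nasal]; 4 /z/ transparent; 3 /o/ → [+nasal]; bound reached.
[+nasal] positions on the surface: 2 3 5 7 8.

no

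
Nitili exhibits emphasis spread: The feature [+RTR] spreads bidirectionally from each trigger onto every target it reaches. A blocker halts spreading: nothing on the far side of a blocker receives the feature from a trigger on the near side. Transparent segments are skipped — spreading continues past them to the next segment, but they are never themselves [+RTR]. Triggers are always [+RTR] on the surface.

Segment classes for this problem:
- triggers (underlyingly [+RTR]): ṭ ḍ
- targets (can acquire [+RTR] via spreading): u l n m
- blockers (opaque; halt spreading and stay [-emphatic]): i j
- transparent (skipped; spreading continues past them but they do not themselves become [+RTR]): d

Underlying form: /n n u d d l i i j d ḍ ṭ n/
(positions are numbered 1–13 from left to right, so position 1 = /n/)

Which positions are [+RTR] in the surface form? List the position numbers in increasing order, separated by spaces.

From /ḍ/ at 11 rightward: 12 /ṭ/ is itself a trigger — this domain ends here.
From /ḍ/ at 11 leftward: 10 /d/ transparent; 9 /j/ blocks.
From /ṭ/ at 12 rightward: 13 /n/ → [+RTR]; word edge.
From /ṭ/ at 12 leftward: 11 /ḍ/ is itself a trigger — this domain ends here.
Targets with no active source: positions 1 2 3 6 stay [-emphatic].

11 12 13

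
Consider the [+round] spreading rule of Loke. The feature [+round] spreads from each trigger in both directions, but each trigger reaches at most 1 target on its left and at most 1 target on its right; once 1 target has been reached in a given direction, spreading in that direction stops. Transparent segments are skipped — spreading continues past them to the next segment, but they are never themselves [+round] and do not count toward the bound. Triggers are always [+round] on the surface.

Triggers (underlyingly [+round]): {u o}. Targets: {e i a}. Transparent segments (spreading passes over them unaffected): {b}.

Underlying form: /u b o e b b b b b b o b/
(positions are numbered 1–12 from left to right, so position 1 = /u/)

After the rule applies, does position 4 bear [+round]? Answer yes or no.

From /u/ at 1 rightward: 2 /b/ transparent; 3 /o/ is itself a trigger — this domain ends here.
From /u/ at 1 leftward: word edge.
From /o/ at 3 rightward: 4 /e/ → [+round]; bound reached.
From /o/ at 3 leftward: 2 /b/ transparent; 1 /u/ is itself a trigger — this domain ends here.
From /o/ at 11 rightward: 12 /b/ transparent; word edge.
From /o/ at 11 leftward: 10 /b/ transparent; 9 /b/ transparent; 8 /b/ transparent; 7 /b/ transparent; 6 /b/ transparent; 5 /b/ transparent; 4 /e/ → [+round]; bound reached.
[+round] positions on the surface: 1 3 4 11.

yes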